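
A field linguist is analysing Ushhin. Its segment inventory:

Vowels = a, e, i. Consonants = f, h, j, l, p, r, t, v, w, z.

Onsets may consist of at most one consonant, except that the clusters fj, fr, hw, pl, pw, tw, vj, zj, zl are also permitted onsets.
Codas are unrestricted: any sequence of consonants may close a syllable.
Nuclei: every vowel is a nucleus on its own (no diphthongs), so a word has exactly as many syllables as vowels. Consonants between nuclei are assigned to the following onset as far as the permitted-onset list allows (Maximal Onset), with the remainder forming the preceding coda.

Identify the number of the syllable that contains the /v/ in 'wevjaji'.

Vowels present: e, a, i; each is a nucleus, giving 3 syllables.
V1 /e/ – V2 /a/: /vj/ is a licit onset in full, so it all attaches to the next syllable.
V2 /a/ – V3 /i/: just /j/ — single C goes to the following onset.
So the parse is we.vja.ji.
The /v/ is in the onset of syllable 2 (/vja/).

2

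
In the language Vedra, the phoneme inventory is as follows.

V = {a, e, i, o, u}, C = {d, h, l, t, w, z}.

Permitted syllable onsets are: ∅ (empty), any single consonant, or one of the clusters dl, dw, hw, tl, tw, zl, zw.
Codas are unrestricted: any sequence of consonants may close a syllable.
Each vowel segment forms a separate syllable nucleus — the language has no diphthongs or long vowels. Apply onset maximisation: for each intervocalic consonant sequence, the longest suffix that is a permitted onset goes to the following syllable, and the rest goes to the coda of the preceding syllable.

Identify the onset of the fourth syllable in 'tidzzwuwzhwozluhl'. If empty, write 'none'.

Nuclei (vowels): i, u, o, u → 4 syllables.
Between /i/ (V1) and /u/ (V2): /dzzw/ splits as /dz/ + /zw/ (/zw/ is the longest suffix that is a licit onset).
Between /u/ (V2) and /o/ (V3): /wzhw/; trying suffixes from longest down, /hw/ is the first permitted one, so coda /wz/ | onset /hw/.
Between /o/ (V3) and /u/ (V4): /zl/ is a licit onset in full, so it all attaches to the next syllable.
Result: tidz.zwuwz.hwo.zluhl.
Syllable 4 is /zluhl/: onset /zl/, nucleus /u/, coda /hl/.

zl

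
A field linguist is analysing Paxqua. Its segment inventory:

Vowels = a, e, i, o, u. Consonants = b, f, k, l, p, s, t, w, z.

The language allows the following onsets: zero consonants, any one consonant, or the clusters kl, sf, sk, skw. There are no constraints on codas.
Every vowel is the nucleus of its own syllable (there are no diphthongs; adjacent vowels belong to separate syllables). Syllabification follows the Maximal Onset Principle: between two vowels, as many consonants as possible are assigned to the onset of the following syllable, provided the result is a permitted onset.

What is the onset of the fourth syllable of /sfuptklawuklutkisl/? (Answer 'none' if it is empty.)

Vowels present: u, a, u, u, i; each is a nucleus, giving 5 syllables.
/u…a/ gap (V1→V2): /ptkl/ — longest licit onset from the right is /kl/, leaving /pt/ as coda.
/a…u/ gap (V2→V3): /w/ is a single consonant, so it becomes the next onset.
/u…u/ gap (V3→V4): /kl/ — entire cluster is a permitted onset → onset /kl/, coda ∅.
/u…i/ gap (V4→V5): /tk/; trying suffixes from longest down, /k/ is the first permitted one, so coda /t/ | onset /k/.
Putting it together: sfupt.kla.wu.klut.kisl.
Syllable 4 is /klut/: onset /kl/, nucleus /u/, coda /t/.

kl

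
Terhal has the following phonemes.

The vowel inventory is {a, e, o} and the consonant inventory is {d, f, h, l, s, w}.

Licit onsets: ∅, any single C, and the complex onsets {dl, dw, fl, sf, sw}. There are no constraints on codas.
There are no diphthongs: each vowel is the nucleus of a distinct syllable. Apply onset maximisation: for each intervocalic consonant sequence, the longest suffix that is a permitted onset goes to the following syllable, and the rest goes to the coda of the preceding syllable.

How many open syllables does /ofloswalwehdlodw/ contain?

Nuclei (vowels): o, o, a, e, o → 5 syllables.
V1 /o/ – V2 /o/: /fl/ is a licit onset in full, so it all attaches to the next syllable.
V2 /o/ – V3 /a/: /sw/ — entire cluster is a permitted onset → onset /sw/, coda ∅.
V3 /a/ – V4 /e/: /lw/ splits as /l/ + /w/ (/w/ is the longest suffix that is a licit onset).
V4 /e/ – V5 /o/: /hdl/ splits as /h/ + /dl/ (/dl/ is the longest suffix that is a licit onset).
Putting it together: o.flo.swal.weh.dlodw.
Classifying each syllable: /o/ (open), /flo/ (open), /swal/ (closed), /weh/ (closed), /dlodw/ (closed).
Open syllables: 2.

2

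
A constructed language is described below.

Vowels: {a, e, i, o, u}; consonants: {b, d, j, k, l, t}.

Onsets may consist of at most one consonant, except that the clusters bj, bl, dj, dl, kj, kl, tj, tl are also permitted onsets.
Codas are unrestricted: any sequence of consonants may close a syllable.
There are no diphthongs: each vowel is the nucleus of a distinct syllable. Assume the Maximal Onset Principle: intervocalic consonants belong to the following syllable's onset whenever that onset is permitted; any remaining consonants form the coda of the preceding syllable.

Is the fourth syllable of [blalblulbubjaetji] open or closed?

open

Vowels present: a, u, u, a, e, i; each is a nucleus, giving 6 syllables.
σ1/σ2 boundary: /lbl/; trying suffixes from longest down, /bl/ is the first permitted one, so coda /l/ | onset /bl/.
σ2/σ3 boundary: cluster /lb/ — the longest permitted-onset suffix is /b/; onset = /b/, preceding coda = /l/.
σ3/σ4 boundary: /bj/ — entire cluster is a permitted onset → onset /bj/, coda ∅.
σ4/σ5 boundary: nothing intervenes; syllable break is V.V.
σ5/σ6 boundary: cluster /tj/ — /tj/ is itself a permitted onset, so the whole cluster goes right; preceding coda = ∅.
Syllabification: blal.blul.bu.bja.e.tji.
Syllable 4 is /bja/; it ends in its nucleus with no coda, so it is open.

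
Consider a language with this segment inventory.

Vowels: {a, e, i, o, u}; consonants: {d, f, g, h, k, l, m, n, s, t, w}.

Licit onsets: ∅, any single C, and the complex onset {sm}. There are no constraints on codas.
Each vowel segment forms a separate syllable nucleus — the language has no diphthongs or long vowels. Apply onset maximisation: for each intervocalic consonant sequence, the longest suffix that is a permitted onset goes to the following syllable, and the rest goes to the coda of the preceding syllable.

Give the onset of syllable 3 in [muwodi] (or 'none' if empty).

d

Nuclei (vowels): u, o, i → 3 syllables.
Between /u/ (V1) and /o/ (V2): /w/ is a single consonant, so it becomes the next onset.
Between /o/ (V2) and /i/ (V3): /d/ is a single consonant, so it becomes the next onset.
Syllabification: mu.wo.di.
Syllable 3 is /di/: onset /d/, nucleus /i/, coda ∅.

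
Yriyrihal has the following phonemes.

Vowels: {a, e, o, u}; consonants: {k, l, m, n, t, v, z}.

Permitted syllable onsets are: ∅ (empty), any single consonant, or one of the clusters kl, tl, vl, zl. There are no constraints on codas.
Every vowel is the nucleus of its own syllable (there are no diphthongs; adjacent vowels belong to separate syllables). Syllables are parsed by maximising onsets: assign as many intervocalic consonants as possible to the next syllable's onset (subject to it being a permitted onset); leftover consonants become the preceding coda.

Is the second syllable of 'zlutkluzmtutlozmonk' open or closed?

The vowels are u, u, u, o, o — 5 nuclei, so 5 syllables.
V1 /u/ – V2 /u/: cluster /tkl/ — the longest permitted-onset suffix is /kl/; onset = /kl/, preceding coda = /t/.
V2 /u/ – V3 /u/: cluster /zmt/ — the longest permitted-onset suffix is /t/; onset = /t/, preceding coda = /zm/.
V3 /u/ – V4 /o/: /tl/ is a licit onset in full, so it all attaches to the next syllable.
V4 /o/ – V5 /o/: /zm/ — longest licit onset from the right is /m/, leaving /z/ as coda.
Result: zlut.kluzm.tu.tloz.monk.
Syllable 2 is /kluzm/ with coda /zm/, so it is closed.

closed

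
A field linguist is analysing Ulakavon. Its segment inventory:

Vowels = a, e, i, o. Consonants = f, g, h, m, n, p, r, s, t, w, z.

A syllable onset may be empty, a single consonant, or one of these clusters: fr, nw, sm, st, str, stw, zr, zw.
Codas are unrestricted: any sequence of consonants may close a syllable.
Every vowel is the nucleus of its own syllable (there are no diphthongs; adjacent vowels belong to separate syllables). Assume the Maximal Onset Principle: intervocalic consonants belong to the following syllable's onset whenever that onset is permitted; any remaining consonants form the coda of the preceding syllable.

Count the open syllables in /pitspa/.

Vowels present: i, a; each is a nucleus, giving 2 syllables.
σ1/σ2 boundary: cluster /tsp/ — the longest permitted-onset suffix is /p/; onset = /p/, preceding coda = /ts/.
Result: pits.pa.
Classifying each syllable: /pits/ (closed), /pa/ (open).
Open syllables: 1.

1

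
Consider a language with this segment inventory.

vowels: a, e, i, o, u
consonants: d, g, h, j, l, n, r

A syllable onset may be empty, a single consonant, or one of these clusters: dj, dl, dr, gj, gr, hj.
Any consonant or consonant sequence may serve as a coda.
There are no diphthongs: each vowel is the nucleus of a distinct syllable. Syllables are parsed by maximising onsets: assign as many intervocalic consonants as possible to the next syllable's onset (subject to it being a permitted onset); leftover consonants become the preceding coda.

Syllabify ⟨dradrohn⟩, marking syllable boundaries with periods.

dra.drohn

Nuclei (vowels): a, o → 2 syllables.
σ1/σ2 boundary: /dr/ — entire cluster is a permitted onset → onset /dr/, coda ∅.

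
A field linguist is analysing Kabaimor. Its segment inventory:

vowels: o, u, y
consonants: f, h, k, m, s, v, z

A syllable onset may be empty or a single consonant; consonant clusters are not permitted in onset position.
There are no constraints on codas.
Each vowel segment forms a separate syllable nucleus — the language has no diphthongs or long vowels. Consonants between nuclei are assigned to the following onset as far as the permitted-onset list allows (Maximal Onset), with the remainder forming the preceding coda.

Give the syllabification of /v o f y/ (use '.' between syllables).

The vowels are o, y — 2 nuclei, so 2 syllables.
V1 /o/ – V2 /y/: /f/ → onset of the next syllable (single consonants are always licit onsets).

vo.fy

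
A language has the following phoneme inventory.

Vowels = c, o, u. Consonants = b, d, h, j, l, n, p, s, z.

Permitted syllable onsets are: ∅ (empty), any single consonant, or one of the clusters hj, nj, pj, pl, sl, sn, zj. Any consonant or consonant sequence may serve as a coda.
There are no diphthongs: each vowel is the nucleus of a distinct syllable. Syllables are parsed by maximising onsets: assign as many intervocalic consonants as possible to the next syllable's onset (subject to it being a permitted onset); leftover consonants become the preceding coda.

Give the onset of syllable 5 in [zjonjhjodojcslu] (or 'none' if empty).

Nuclei (vowels): o, o, o, c, u → 5 syllables.
V1 /o/ – V2 /o/: cluster /njhj/ — the longest permitted-onset suffix is /hj/; onset = /hj/, preceding coda = /nj/.
V2 /o/ – V3 /o/: just /d/ — single C goes to the following onset.
V3 /o/ – V4 /c/: /j/ is a single consonant, so it becomes the next onset.
V4 /c/ – V5 /u/: /sl/ is a licit onset in full, so it all attaches to the next syllable.
Result: zjonj.hjo.do.jc.slu.
Syllable 5 is /slu/: onset /sl/, nucleus /u/, coda ∅.

sl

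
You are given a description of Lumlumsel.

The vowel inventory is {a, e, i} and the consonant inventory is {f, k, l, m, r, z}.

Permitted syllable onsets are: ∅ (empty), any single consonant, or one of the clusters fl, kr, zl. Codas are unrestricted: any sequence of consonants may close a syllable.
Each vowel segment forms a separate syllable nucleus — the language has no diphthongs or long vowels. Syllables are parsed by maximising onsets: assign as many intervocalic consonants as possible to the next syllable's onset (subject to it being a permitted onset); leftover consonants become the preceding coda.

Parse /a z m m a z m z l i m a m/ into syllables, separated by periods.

The vowels are a, a, i, a — 4 nuclei, so 4 syllables.
σ1/σ2 boundary: cluster /zmm/ — the longest permitted-onset suffix is /m/; onset = /m/, preceding coda = /zm/.
σ2/σ3 boundary: /zmzl/ splits as /zm/ + /zl/ (/zl/ is the longest suffix that is a licit onset).
σ3/σ4 boundary: just /m/ — single C goes to the following onset.

azm.mazm.zli.mam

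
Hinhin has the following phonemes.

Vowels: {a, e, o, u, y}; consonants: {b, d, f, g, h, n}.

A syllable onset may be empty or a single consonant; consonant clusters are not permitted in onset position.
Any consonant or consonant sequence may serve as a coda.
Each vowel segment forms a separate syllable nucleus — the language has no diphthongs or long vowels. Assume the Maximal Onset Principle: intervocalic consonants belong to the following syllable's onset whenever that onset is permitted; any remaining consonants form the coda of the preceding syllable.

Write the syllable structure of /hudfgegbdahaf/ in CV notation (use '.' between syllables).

Vowels present: u, e, a, a; each is a nucleus, giving 4 syllables.
σ1/σ2 boundary: /dfg/; trying suffixes from longest down, /g/ is the first permitted one, so coda /df/ | onset /g/.
σ2/σ3 boundary: /gbd/; trying suffixes from longest down, /d/ is the first permitted one, so coda /gb/ | onset /d/.
σ3/σ4 boundary: just /h/ — single C goes to the following onset.
Result: hudf.gegb.da.haf.
Mapping each syllable to C/V: /hudf/ → CVCC, /gegb/ → CVCC, /da/ → CV, /haf/ → CVC.

CVCC.CVCC.CV.CVC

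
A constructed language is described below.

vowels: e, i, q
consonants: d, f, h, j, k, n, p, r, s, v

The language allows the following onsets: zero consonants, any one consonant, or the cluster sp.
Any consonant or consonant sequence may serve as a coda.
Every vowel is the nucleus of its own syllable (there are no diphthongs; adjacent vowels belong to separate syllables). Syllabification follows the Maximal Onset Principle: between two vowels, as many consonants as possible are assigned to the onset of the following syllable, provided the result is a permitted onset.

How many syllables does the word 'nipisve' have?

Nuclei (vowels): i, i, e → 3 syllables.

3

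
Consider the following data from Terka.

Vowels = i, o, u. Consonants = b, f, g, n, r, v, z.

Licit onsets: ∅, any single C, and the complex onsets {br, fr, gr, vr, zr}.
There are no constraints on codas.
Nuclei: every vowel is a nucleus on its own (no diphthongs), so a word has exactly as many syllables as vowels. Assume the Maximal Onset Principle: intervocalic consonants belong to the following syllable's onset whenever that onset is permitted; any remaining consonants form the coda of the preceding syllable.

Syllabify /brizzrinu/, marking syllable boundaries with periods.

Vowels present: i, i, u; each is a nucleus, giving 3 syllables.
σ1/σ2 boundary: /zzr/ splits as /z/ + /zr/ (/zr/ is the longest suffix that is a licit onset).
σ2/σ3 boundary: /n/ is a single consonant, so it becomes the next onset.

briz.zri.nu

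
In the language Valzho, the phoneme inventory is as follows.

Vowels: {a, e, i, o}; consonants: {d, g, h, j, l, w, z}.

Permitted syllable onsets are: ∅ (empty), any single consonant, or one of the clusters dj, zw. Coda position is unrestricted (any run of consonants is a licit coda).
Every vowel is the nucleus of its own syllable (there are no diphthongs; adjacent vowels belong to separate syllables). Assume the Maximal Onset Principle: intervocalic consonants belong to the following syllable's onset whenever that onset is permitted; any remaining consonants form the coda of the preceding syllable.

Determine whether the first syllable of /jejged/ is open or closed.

The vowels are e, e — 2 nuclei, so 2 syllables.
Between /e/ (V1) and /e/ (V2): /jg/ — longest licit onset from the right is /g/, leaving /j/ as coda.
Putting it together: jej.ged.
Syllable 1 is /jej/ with coda /j/, so it is closed.

closed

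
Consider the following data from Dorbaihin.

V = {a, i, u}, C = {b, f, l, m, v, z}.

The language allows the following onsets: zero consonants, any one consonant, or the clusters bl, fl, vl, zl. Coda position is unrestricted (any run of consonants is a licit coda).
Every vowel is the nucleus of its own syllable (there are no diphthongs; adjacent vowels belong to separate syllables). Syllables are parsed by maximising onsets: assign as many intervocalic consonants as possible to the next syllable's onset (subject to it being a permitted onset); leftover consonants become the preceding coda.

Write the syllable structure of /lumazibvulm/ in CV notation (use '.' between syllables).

CV.CV.CVC.CVCC

Vowels present: u, a, i, u; each is a nucleus, giving 4 syllables.
/u…a/ gap (V1→V2): just /m/ — single C goes to the following onset.
/a…i/ gap (V2→V3): /z/ → onset of the next syllable (single consonants are always licit onsets).
/i…u/ gap (V3→V4): /bv/ — longest licit onset from the right is /v/, leaving /b/ as coda.
Result: lu.ma.zib.vulm.
Mapping each syllable to C/V: /lu/ → CV, /ma/ → CV, /zib/ → CVC, /vulm/ → CVCC.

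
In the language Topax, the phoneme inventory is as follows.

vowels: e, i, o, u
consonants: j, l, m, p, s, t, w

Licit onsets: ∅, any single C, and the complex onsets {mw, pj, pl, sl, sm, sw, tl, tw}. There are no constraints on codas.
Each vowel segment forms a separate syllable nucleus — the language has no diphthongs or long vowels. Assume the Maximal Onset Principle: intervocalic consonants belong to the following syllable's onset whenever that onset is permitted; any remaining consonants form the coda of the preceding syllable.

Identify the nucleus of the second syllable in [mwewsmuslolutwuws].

Vowels present: e, u, o, u, u; each is a nucleus, giving 5 syllables.
The second nucleus (vowel 2 from the left) is /u/.

u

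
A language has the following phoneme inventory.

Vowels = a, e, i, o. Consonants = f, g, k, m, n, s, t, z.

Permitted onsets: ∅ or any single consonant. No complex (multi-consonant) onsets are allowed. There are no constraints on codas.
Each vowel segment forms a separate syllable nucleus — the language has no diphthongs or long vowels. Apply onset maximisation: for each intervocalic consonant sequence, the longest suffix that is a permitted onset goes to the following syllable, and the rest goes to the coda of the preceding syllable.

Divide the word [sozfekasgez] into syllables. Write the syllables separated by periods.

Nuclei (vowels): o, e, a, e → 4 syllables.
σ1/σ2 boundary: /zf/; trying suffixes from longest down, /f/ is the first permitted one, so coda /z/ | onset /f/.
σ2/σ3 boundary: /k/ is a single consonant, so it becomes the next onset.
σ3/σ4 boundary: /sg/; trying suffixes from longest down, /g/ is the first permitted one, so coda /s/ | onset /g/.

soz.fe.kas.gez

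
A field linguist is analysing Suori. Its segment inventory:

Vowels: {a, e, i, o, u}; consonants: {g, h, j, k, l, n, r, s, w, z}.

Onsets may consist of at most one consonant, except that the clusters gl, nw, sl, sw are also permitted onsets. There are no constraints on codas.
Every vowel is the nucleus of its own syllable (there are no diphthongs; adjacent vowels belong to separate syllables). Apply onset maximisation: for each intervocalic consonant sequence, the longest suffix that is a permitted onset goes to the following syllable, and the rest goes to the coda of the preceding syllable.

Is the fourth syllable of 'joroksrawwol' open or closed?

Vowels present: o, o, a, o; each is a nucleus, giving 4 syllables.
V1 /o/ – V2 /o/: /r/ → onset of the next syllable (single consonants are always licit onsets).
V2 /o/ – V3 /a/: /ksr/ splits as /ks/ + /r/ (/r/ is the longest suffix that is a licit onset).
V3 /a/ – V4 /o/: /ww/ splits as /w/ + /w/ (/w/ is the longest suffix that is a licit onset).
Syllabification: jo.roks.raw.wol.
Syllable 4 is /wol/ with coda /l/, so it is closed.

closed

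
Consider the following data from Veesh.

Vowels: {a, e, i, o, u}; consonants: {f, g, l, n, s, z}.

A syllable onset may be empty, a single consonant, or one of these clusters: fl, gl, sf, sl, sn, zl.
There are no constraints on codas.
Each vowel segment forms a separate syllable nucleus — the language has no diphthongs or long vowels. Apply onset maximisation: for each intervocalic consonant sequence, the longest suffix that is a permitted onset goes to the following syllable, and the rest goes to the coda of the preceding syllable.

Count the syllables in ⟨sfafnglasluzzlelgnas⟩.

5

The vowels are a, a, u, e, a — 5 nuclei, so 5 syllables.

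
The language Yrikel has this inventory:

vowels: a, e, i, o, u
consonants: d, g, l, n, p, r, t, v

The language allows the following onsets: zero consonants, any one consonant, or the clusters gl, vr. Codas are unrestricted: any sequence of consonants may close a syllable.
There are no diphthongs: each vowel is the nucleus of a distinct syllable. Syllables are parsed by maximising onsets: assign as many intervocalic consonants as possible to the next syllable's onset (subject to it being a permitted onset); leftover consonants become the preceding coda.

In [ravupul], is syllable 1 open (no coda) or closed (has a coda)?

The vowels are a, u, u — 3 nuclei, so 3 syllables.
Between /a/ (V1) and /u/ (V2): just /v/ — single C goes to the following onset.
Between /u/ (V2) and /u/ (V3): /p/ is a single consonant, so it becomes the next onset.
Result: ra.vu.pul.
Syllable 1 is /ra/; it ends in its nucleus with no coda, so it is open.

open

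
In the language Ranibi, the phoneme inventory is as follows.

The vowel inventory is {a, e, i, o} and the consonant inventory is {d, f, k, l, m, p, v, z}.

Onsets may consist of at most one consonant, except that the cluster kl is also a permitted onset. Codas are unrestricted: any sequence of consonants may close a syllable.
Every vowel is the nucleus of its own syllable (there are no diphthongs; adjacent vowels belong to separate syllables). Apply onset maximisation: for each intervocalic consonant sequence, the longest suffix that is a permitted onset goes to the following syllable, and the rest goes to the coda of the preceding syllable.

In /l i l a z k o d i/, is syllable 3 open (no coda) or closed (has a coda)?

Nuclei (vowels): i, a, o, i → 4 syllables.
Between /i/ (V1) and /a/ (V2): just /l/ — single C goes to the following onset.
Between /a/ (V2) and /o/ (V3): /zk/ — longest licit onset from the right is /k/, leaving /z/ as coda.
Between /o/ (V3) and /i/ (V4): just /d/ — single C goes to the following onset.
Syllabification: li.laz.ko.di.
Syllable 3 is /ko/; it ends in its nucleus with no coda, so it is open.

open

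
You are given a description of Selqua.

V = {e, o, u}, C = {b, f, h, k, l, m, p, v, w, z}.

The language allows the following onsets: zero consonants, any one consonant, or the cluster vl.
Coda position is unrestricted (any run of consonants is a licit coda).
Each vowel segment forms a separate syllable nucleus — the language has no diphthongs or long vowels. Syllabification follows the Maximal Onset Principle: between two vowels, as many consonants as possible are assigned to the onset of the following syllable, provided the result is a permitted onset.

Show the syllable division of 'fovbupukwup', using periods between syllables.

Nuclei (vowels): o, u, u, u → 4 syllables.
V1 /o/ – V2 /u/: /vb/ splits as /v/ + /b/ (/b/ is the longest suffix that is a licit onset).
V2 /u/ – V3 /u/: just /p/ — single C goes to the following onset.
V3 /u/ – V4 /u/: cluster /kw/ — the longest permitted-onset suffix is /w/; onset = /w/, preceding coda = /k/.

fov.bu.puk.wup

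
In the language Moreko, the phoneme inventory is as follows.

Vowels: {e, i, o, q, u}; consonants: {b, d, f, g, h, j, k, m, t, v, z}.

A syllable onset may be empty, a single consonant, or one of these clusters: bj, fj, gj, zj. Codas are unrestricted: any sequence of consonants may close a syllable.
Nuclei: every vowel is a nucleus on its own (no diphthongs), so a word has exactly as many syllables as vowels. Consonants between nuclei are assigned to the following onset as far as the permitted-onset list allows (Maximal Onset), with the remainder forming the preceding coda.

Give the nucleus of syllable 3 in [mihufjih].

i

Vowels present: i, u, i; each is a nucleus, giving 3 syllables.
The third nucleus (vowel 3 from the left) is /i/.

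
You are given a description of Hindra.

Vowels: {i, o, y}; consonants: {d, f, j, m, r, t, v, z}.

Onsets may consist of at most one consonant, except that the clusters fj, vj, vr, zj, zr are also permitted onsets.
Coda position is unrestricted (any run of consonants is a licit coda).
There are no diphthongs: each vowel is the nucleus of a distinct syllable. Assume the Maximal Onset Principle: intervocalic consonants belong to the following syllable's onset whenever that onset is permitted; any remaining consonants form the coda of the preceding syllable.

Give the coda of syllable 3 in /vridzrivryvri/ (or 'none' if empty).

none

Nuclei (vowels): i, i, y, i → 4 syllables.
V1 /i/ – V2 /i/: /dzr/ — longest licit onset from the right is /zr/, leaving /d/ as coda.
V2 /i/ – V3 /y/: /vr/ — entire cluster is a permitted onset → onset /vr/, coda ∅.
V3 /y/ – V4 /i/: /vr/ — entire cluster is a permitted onset → onset /vr/, coda ∅.
So the parse is vrid.zri.vry.vri.
Syllable 3 is /vry/: onset /vr/, nucleus /y/, coda ∅.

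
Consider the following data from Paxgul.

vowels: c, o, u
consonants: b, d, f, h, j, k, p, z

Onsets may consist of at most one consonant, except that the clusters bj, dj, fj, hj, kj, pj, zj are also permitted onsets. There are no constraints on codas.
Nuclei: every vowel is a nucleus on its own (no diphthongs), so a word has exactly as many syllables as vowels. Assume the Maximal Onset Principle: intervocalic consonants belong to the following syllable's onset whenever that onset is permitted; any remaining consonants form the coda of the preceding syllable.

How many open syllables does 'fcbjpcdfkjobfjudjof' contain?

Vowels present: c, c, o, u, o; each is a nucleus, giving 5 syllables.
/c…c/ gap (V1→V2): /bjp/ splits as /bj/ + /p/ (/p/ is the longest suffix that is a licit onset).
/c…o/ gap (V2→V3): /dfkj/ splits as /df/ + /kj/ (/kj/ is the longest suffix that is a licit onset).
/o…u/ gap (V3→V4): /bfj/; trying suffixes from longest down, /fj/ is the first permitted one, so coda /b/ | onset /fj/.
/u…o/ gap (V4→V5): cluster /dj/ — /dj/ is itself a permitted onset, so the whole cluster goes right; preceding coda = ∅.
Result: fcbj.pcdf.kjob.fju.djof.
Classifying each syllable: /fcbj/ (closed), /pcdf/ (closed), /kjob/ (closed), /fju/ (open), /djof/ (closed).
Open syllables: 1.

1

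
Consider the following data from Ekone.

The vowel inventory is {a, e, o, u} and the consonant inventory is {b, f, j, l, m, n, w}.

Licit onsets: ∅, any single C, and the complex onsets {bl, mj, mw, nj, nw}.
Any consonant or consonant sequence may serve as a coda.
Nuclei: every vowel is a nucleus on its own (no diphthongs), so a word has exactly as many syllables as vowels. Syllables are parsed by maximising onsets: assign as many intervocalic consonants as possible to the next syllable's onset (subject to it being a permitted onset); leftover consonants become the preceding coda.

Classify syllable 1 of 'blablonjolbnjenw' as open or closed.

open

Vowels present: a, o, o, e; each is a nucleus, giving 4 syllables.
Between /a/ (V1) and /o/ (V2): cluster /bl/ — /bl/ is itself a permitted onset, so the whole cluster goes right; preceding coda = ∅.
Between /o/ (V2) and /o/ (V3): /nj/ — entire cluster is a permitted onset → onset /nj/, coda ∅.
Between /o/ (V3) and /e/ (V4): /lbnj/ — longest licit onset from the right is /nj/, leaving /lb/ as coda.
Syllabification: bla.blo.njolb.njenw.
Syllable 1 is /bla/; it ends in its nucleus with no coda, so it is open.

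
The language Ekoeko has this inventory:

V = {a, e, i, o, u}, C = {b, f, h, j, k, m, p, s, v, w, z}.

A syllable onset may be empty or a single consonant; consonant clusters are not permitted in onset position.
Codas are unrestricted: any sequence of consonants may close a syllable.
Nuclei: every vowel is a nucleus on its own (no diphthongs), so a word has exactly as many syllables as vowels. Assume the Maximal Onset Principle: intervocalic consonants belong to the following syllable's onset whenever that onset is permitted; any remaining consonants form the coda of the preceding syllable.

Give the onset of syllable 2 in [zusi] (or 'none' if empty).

The vowels are u, i — 2 nuclei, so 2 syllables.
V1 /u/ – V2 /i/: /s/ → onset of the next syllable (single consonants are always licit onsets).
So the parse is zu.si.
Syllable 2 is /si/: onset /s/, nucleus /i/, coda ∅.

s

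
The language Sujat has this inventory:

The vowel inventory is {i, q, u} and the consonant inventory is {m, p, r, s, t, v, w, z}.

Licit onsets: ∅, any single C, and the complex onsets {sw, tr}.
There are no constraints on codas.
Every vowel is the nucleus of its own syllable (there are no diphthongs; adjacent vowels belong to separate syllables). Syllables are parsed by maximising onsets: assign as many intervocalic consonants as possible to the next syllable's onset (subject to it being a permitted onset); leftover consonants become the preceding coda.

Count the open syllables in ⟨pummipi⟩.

Vowels present: u, i, i; each is a nucleus, giving 3 syllables.
σ1/σ2 boundary: /mm/ — longest licit onset from the right is /m/, leaving /m/ as coda.
σ2/σ3 boundary: /p/ → onset of the next syllable (single consonants are always licit onsets).
So the parse is pum.mi.pi.
Classifying each syllable: /pum/ (closed), /mi/ (open), /pi/ (open).
Open syllables: 2.

2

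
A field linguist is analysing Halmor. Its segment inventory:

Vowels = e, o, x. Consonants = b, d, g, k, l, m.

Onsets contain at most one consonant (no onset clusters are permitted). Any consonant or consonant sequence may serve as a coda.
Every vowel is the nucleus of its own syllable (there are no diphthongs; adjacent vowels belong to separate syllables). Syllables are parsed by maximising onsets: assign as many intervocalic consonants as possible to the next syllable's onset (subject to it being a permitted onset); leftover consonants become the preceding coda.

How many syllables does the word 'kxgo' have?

2

The vowels are x, o — 2 nuclei, so 2 syllables.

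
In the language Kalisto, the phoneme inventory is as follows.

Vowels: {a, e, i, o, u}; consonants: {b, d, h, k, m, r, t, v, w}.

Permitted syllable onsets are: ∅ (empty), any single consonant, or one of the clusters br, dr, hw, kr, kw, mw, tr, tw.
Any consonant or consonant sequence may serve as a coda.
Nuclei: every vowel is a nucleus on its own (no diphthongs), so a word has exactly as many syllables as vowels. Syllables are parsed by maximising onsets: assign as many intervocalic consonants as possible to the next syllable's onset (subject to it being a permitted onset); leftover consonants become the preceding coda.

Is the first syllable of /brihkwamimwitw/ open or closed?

closed

Vowels present: i, a, i, i; each is a nucleus, giving 4 syllables.
V1 /i/ – V2 /a/: /hkw/ splits as /h/ + /kw/ (/kw/ is the longest suffix that is a licit onset).
V2 /a/ – V3 /i/: /m/ → onset of the next syllable (single consonants are always licit onsets).
V3 /i/ – V4 /i/: cluster /mw/ — /mw/ is itself a permitted onset, so the whole cluster goes right; preceding coda = ∅.
Putting it together: brih.kwa.mi.mwitw.
Syllable 1 is /brih/ with coda /h/, so it is closed.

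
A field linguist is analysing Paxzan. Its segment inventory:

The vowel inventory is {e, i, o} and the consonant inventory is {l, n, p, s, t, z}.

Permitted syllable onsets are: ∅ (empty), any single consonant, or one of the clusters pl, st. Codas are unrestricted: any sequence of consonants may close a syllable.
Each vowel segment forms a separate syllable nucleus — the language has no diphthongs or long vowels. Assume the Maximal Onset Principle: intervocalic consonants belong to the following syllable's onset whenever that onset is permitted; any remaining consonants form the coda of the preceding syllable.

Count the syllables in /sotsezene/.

4

Nuclei (vowels): o, e, e, e → 4 syllables.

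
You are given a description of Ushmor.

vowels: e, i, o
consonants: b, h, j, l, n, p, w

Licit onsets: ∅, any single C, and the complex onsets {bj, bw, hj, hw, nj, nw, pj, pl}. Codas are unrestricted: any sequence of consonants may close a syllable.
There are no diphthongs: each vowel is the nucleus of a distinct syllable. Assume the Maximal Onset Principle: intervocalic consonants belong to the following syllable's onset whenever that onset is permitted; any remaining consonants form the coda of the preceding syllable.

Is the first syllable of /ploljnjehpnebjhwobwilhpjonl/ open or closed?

The vowels are o, e, e, o, i, o — 6 nuclei, so 6 syllables.
V1 /o/ – V2 /e/: cluster /ljnj/ — the longest permitted-onset suffix is /nj/; onset = /nj/, preceding coda = /lj/.
V2 /e/ – V3 /e/: /hpn/ splits as /hp/ + /n/ (/n/ is the longest suffix that is a licit onset).
V3 /e/ – V4 /o/: cluster /bjhw/ — the longest permitted-onset suffix is /hw/; onset = /hw/, preceding coda = /bj/.
V4 /o/ – V5 /i/: /bw/ — entire cluster is a permitted onset → onset /bw/, coda ∅.
V5 /i/ – V6 /o/: /lhpj/; trying suffixes from longest down, /pj/ is the first permitted one, so coda /lh/ | onset /pj/.
Result: plolj.njehp.nebj.hwo.bwilh.pjonl.
Syllable 1 is /plolj/ with coda /lj/, so it is closed.

closed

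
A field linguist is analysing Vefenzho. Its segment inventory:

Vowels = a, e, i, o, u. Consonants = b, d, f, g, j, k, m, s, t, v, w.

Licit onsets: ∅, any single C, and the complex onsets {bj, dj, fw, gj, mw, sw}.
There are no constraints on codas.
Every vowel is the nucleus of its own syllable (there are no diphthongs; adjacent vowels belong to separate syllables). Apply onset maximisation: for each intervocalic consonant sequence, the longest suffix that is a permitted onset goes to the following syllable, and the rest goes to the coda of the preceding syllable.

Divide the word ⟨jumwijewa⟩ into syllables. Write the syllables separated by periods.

ju.mwi.je.wa

Nuclei (vowels): u, i, e, a → 4 syllables.
V1 /u/ – V2 /i/: /mw/ is a licit onset in full, so it all attaches to the next syllable.
V2 /i/ – V3 /e/: /j/ → onset of the next syllable (single consonants are always licit onsets).
V3 /e/ – V4 /a/: /w/ is a single consonant, so it becomes the next onset.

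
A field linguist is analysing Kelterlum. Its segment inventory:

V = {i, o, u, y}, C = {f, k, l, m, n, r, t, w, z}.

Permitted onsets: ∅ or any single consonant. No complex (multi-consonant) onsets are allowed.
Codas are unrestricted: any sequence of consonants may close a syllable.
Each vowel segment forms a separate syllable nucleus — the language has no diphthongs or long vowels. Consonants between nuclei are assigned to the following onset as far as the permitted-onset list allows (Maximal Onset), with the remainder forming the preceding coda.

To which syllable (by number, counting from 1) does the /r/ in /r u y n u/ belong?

Nuclei (vowels): u, y, u → 3 syllables.
V1 /u/ – V2 /y/: nothing intervenes; syllable break is V.V.
V2 /y/ – V3 /u/: just /n/ — single C goes to the following onset.
Putting it together: ru.y.nu.
The /r/ is in the onset of syllable 1 (/ru/).

1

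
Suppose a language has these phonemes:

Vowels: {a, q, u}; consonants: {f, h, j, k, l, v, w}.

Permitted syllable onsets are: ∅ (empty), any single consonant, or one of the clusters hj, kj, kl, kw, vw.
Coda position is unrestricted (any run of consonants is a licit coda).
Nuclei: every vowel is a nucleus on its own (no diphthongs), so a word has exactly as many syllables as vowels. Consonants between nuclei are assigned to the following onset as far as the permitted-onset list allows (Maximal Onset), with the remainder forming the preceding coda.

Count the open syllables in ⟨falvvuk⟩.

0

Nuclei (vowels): a, u → 2 syllables.
σ1/σ2 boundary: /lvv/ splits as /lv/ + /v/ (/v/ is the longest suffix that is a licit onset).
Result: falv.vuk.
Classifying each syllable: /falv/ (closed), /vuk/ (closed).
Open syllables: 0.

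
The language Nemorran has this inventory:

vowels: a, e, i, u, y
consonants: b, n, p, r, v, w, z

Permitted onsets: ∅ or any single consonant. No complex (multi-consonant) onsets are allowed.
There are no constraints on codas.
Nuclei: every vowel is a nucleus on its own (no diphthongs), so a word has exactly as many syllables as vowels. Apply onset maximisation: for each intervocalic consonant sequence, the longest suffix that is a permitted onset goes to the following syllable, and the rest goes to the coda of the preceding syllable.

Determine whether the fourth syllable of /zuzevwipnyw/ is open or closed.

Vowels present: u, e, i, y; each is a nucleus, giving 4 syllables.
/u…e/ gap (V1→V2): /z/ → onset of the next syllable (single consonants are always licit onsets).
/e…i/ gap (V2→V3): cluster /vw/ — the longest permitted-onset suffix is /w/; onset = /w/, preceding coda = /v/.
/i…y/ gap (V3→V4): cluster /pn/ — the longest permitted-onset suffix is /n/; onset = /n/, preceding coda = /p/.
So the parse is zu.zev.wip.nyw.
Syllable 4 is /nyw/ with coda /w/, so it is closed.

closed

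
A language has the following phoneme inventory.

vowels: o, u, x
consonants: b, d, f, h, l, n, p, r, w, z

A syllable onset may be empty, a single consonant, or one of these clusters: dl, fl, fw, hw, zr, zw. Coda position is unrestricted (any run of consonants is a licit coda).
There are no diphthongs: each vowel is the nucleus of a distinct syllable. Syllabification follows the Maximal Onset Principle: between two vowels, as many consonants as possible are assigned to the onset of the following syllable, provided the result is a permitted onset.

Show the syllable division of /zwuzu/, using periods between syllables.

Vowels present: u, u; each is a nucleus, giving 2 syllables.
/u…u/ gap (V1→V2): just /z/ — single C goes to the following onset.

zwu.zu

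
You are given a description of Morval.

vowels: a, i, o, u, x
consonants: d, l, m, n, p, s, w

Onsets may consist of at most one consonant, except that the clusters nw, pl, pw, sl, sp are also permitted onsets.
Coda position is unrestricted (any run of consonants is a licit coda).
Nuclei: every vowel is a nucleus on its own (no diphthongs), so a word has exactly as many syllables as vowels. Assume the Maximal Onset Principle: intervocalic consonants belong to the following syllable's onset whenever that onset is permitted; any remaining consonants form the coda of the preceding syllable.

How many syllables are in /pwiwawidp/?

3

The vowels are i, a, i — 3 nuclei, so 3 syllables.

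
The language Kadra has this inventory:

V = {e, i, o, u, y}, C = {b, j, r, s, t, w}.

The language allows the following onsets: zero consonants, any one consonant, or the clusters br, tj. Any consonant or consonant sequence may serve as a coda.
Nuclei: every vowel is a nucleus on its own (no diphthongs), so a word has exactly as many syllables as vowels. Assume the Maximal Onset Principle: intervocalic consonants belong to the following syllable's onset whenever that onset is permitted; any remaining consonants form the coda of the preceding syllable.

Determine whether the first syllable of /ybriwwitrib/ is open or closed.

open

The vowels are y, i, i, i — 4 nuclei, so 4 syllables.
V1 /y/ – V2 /i/: cluster /br/ — /br/ is itself a permitted onset, so the whole cluster goes right; preceding coda = ∅.
V2 /i/ – V3 /i/: /ww/ splits as /w/ + /w/ (/w/ is the longest suffix that is a licit onset).
V3 /i/ – V4 /i/: /tr/ — longest licit onset from the right is /r/, leaving /t/ as coda.
Putting it together: y.briw.wit.rib.
Syllable 1 is /y/; it ends in its nucleus with no coda, so it is open.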